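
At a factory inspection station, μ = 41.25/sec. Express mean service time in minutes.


Mean service time = 1/μ = 1/41.25 second = 0.02424 second
In minutes: 0.02424 × 0.0166667 = 0.0004040 min

Final: 0.0004040 min


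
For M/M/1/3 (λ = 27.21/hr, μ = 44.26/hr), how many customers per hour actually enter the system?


ρ = 0.6148; P_K = (1−ρ)ρ^3/(1−ρ^4) = 0.104425
λ_eff = λ(1 − P_K) = 27.21·(1 − 0.104425) = 27.21·0.895575 = 24.3686 /hr

Final: 24.3686 /hr


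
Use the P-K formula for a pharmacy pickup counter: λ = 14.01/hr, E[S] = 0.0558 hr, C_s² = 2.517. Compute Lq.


ρ = λ·E[S] = 14.01·0.0558 = 0.7818
Lq = ρ²(1+C_s²)/(2(1−ρ)) = 0.6111·(1+2.517)/(2·0.2182)
= 0.6111·3.5170/0.4365 = 4.92435

Final: 4.92435


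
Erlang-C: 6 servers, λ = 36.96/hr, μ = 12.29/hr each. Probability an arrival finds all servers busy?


a = λ/μ = 3.0073; ρ = a/6 = 0.5012
P₀ = 0.048591 (from M/M/c formula)
C(c,a) = [a^c/(c!(1−ρ))]·P₀ = [739.74234/(720·0.4988)]·0.048591
= 2.05987·0.048591 = 0.100090

Final: 0.100090


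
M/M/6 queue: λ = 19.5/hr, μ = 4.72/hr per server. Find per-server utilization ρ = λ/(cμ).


ρ = λ/(cμ) = 19.5/(6·4.72) = 19.5/28.32 = 0.6886

Final: 0.6886


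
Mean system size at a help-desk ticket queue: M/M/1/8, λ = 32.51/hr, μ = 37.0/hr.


ρ = 32.51/37.0 = 0.8786
L = ρ[1 − (K+1)ρ^K + Kρ^(K+1)] / [(1−ρ)(1−ρ^(K+1))]
Numerator: 0.8786·(1 − 9·0.355240 + 8·0.312131) = 0.263497
Denominator: (0.1214)·(0.687869) = 0.083474
L = 0.263497/0.083474 = 3.1566

Final: 3.1566


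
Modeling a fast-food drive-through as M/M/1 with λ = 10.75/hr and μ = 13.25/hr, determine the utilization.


ρ = λ/μ = 10.75/13.25 = 0.8113

Final: 0.8113


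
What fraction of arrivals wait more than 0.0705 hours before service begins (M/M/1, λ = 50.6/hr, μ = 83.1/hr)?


ρ = 50.6/83.1 = 0.6089
P(Wq > t) = ρ·e^{−(μ−λ)t} = 0.6089·e^{−2.2912}
= 0.6089·0.101140 = 0.061585

Final: 0.061585


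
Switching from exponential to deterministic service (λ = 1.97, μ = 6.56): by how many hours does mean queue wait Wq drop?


ρ = 1.97/6.56 = 0.3003
Wq(M/M/1) = ρ/(μ−λ) = 0.3003/4.59 = 0.06543 hr
Wq(M/D/1) = ρ/(2(μ−λ)) = 0.03271 hr
Savings = 0.06543 − 0.03271 = 0.03271 hr

Final: 0.03271 hr


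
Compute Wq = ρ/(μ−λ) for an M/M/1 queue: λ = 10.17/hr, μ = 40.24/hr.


ρ = 10.17/40.24 = 0.2527
Wq = ρ/(μ−λ) = 0.2527/(40.24 − 10.17) = 0.2527/30.07 = 0.008405 hr

Final: 0.008405 hr


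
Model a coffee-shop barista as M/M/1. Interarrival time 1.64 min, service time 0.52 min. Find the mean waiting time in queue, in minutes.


λ = 60/1.64 = 36.5854 /hr
μ = 60/0.52 = 115.3846 /hr
ρ = λ/μ = 36.5854/115.3846 = 0.3171
Wq = ρ/(μ−λ) = 0.3171/(115.3846−36.5854) = 0.004024 hr
In minutes: 0.004024·60 = 0.2414 min

Final: 0.2414 min


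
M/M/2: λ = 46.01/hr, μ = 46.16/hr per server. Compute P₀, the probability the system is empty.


a = λ/μ = 46.01/46.16 = 0.9968; ρ = a/c = 0.4984
Σ_{k=0}^{1} a^k/k! (terms k=0..1) = 1.00000 + 0.99675 = 1.99675
Tail: a^2/(2!(1−ρ)) = 0.99351/(2·0.5016) = 0.99029
P₀ = 1/(1.99675 + 0.99029) = 1/2.98704 = 0.334779

Final: 0.334779


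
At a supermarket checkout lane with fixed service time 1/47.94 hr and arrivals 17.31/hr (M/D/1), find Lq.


ρ = 17.31/47.94 = 0.3611
M/D/1: Lq = ρ²/(2(1−ρ)) = 0.1304/(2·0.6389) = 0.10203

Final: 0.10203


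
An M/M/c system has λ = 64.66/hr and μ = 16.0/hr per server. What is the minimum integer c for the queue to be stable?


Stability requires cμ > λ ⇔ c > λ/μ.
λ/μ = 64.66/16.0 = 4.0412
Minimum integer c = ⌊4.0412⌋ + 1 = 5
Check: 5·16.0 = 80.00 > 64.66, while 4·16.0 = 64.00 ≤ 64.66

Final: 5 servers


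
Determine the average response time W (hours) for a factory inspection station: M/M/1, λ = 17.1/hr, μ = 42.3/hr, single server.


W = 1/(μ−λ) = 1/(42.3 − 17.1) = 1/25.20 = 0.03968 hr

Final: 0.03968 hr


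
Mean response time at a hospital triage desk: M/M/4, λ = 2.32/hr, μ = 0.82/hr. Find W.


a = 2.8293; ρ = 0.7073; P₀ = 0.048243
Lq = P₀·a^c·ρ/(c!(1−ρ)²) = 1.06351
Wq = Lq/λ = 1.06351/2.32 = 0.45841 hr
W = Wq + 1/μ = 0.45841 + 1.21951 = 1.67792 hr

Final: 1.67792 hr


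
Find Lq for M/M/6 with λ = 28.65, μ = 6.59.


a = λ/μ = 4.3475; ρ = a/6 = 0.7246
P₀ = 0.011066
Lq = P₀·a^c·ρ / (c!·(1−ρ)²) = 0.011066·6752.04410·0.7246/(720·0.07585)
= 0.99125

Final: 0.99125


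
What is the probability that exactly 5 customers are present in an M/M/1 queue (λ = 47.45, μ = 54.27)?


ρ = 47.45/54.27 = 0.8743
P_n = (1−ρ)·ρ^n = (1 − 0.8743)·0.8743^5 = 0.1257·0.510954 = 0.064211

Final: 0.064211


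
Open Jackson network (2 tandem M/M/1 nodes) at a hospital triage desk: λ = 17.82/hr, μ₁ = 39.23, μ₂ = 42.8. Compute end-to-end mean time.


Each node sees arrival rate λ = 17.82/hr (tandem ⇒ throughput preserved).
W₁ = 1/(μ₁−λ) = 1/(39.23−17.82) = 0.04671 hr
W₂ = 1/(μ₂−λ) = 1/(42.8−17.82) = 0.04003 hr
W_total = W₁ + W₂ = 0.04671 + 0.04003 = 0.08674 hr

Final: 0.08674 hr


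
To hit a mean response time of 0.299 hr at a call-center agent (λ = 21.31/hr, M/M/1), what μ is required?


W = 1/(μ−λ) ⇒ μ − λ = 1/W = 1/0.299 = 3.3445
μ = λ + 1/W = 21.31 + 3.3445 = 24.6545 per hr

Final: 24.6545 /hr


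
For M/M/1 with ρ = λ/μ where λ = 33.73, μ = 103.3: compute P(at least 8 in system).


ρ = 33.73/103.3 = 0.3265
P(N ≥ n) = ρ^n = 0.3265^8 = 0.0001292

Final: 0.0001292


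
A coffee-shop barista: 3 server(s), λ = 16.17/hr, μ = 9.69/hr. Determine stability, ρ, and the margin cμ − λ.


Total capacity cμ = 3·9.69 = 29.07/hr
ρ = λ/(cμ) = 16.17/29.07 = 0.5562
Stable ⇔ ρ < 1: YES
Spare capacity = cμ − λ = 29.07 − 16.17 = 12.90/hr

Final: ρ = 0.5562; stable; margin = 12.90/hr


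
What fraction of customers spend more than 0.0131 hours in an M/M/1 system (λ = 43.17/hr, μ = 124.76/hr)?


W ~ Exponential(μ−λ) for M/M/1.
μ − λ = 124.76 − 43.17 = 81.5900
P(W > t) = e^{−(μ−λ)t} = e^{−1.0688} = 0.343410

Final: 0.343410


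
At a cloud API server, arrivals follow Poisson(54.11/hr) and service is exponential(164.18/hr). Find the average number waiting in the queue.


ρ = 54.11/164.18 = 0.3296
Lq = ρ²/(1−ρ) = 0.1086/0.6704 = 0.1620

Final: 0.1620


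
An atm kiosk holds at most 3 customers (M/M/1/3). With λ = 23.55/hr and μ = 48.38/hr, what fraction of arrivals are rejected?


ρ = λ/μ = 23.55/48.38 = 0.4868
P_K = (1−ρ)ρ^K/(1−ρ^(K+1)) = (0.5132·0.115339)/(1 − 0.056144)
= 0.059195/0.943856 = 0.062716

Final: 0.062716


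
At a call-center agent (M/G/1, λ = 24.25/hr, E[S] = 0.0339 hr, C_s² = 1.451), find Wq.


ρ = λ·E[S] = 24.25·0.0339 = 0.8221
E[S²] = E[S]²(1+C_s²) = 0.0339²·(1+1.451) = 0.002817
Wq = λ·E[S²]/(2(1−ρ)) = 24.25·0.002817/(2·0.1779) = 0.19195 hr

Final: 0.19195 hr


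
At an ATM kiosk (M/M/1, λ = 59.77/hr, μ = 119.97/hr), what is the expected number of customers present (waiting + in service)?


ρ = λ/μ = 59.77/119.97 = 0.4982
L = ρ/(1−ρ) = 0.4982/(1 − 0.4982) = 0.4982/0.5018 = 0.9929

Final: 0.9929


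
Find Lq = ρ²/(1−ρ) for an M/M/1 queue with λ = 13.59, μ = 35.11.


ρ = 13.59/35.11 = 0.3871
Lq = ρ²/(1−ρ) = 0.1498/0.6129 = 0.2444

Final: 0.2444


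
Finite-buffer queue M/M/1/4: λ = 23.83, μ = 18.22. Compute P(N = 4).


ρ = λ/μ = 23.83/18.22 = 1.3079
P_K = (1−ρ)ρ^K/(1−ρ^(K+1)) = (-0.3079·2.926191)/(1 − 3.827175)
= -0.900984/-2.827175 = 0.318687

Final: 0.318687


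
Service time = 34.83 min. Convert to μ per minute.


μ = 1/(service time) in consistent units.
1 minute = 1 min, so μ = 1/34.83 = 0.02871 per minute

Final: 0.02871 /min


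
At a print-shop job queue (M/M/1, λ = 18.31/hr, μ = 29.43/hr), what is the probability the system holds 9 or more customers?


ρ = 18.31/29.43 = 0.6222
P(N ≥ n) = ρ^n = 0.6222^9 = 0.013966

Final: 0.013966


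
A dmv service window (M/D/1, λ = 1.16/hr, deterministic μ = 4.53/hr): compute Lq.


ρ = 1.16/4.53 = 0.2561
M/D/1: Lq = ρ²/(2(1−ρ)) = 0.06557/(2·0.7439) = 0.04407

Final: 0.04407


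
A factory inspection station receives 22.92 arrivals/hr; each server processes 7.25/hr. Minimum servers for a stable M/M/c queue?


Stability requires cμ > λ ⇔ c > λ/μ.
λ/μ = 22.92/7.25 = 3.1614
Minimum integer c = ⌊3.1614⌋ + 1 = 4
Check: 4·7.25 = 29.00 > 22.92, while 3·7.25 = 21.75 ≤ 22.92

Final: 4 servers


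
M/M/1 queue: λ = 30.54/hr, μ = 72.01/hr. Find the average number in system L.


ρ = λ/μ = 30.54/72.01 = 0.4241
L = ρ/(1−ρ) = 0.4241/(1 − 0.4241) = 0.4241/0.5759 = 0.7364

Final: 0.7364


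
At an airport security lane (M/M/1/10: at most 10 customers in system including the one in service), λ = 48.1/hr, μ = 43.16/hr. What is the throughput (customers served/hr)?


ρ = 1.1145; P_K = (1−ρ)ρ^10/(1−ρ^11) = 0.147476
λ_eff = λ(1 − P_K) = 48.1·(1 − 0.147476) = 48.1·0.852524 = 41.0064 /hr

Final: 41.0064 /hr


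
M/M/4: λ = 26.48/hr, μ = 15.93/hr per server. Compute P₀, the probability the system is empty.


a = λ/μ = 26.48/15.93 = 1.6623; ρ = a/c = 0.4156
Σ_{k=0}^{3} a^k/k! (terms k=0..3) = 1.00000 + 1.66227 + 1.38157 + 0.76552 = 4.80937
Tail: a^4/(4!(1−ρ)) = 7.63500/(24·0.5844) = 0.54433
P₀ = 1/(4.80937 + 0.54433) = 1/5.35370 = 0.186787

Final: 0.186787


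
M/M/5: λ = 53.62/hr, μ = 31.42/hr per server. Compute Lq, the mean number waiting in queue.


a = λ/μ = 1.7066; ρ = a/5 = 0.3413
P₀ = 0.180911
Lq = P₀·a^c·ρ / (c!·(1−ρ)²) = 0.180911·14.47449·0.3413/(120·0.43387)
= 0.01717

Final: 0.01717


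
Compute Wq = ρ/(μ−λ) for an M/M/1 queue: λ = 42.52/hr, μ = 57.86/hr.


ρ = 42.52/57.86 = 0.7349
Wq = ρ/(μ−λ) = 0.7349/(57.86 − 42.52) = 0.7349/15.34 = 0.04791 hr

Final: 0.04791 hr


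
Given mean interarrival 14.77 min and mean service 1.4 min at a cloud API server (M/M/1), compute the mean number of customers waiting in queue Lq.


λ = 60/14.77 = 4.0623 /hr
μ = 60/1.4 = 42.8571 /hr
ρ = λ/μ = 4.0623/42.8571 = 0.09479
Lq = ρ²/(1−ρ) = 0.008985/0.9052 = 0.009925

Final: 0.009925


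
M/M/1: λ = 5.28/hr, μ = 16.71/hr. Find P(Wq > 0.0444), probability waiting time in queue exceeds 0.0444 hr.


ρ = 5.28/16.71 = 0.3160
P(Wq > t) = ρ·e^{−(μ−λ)t} = 0.3160·e^{−0.5075}
= 0.3160·0.602004 = 0.190220

Final: 0.190220


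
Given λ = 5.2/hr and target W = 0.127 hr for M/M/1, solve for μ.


W = 1/(μ−λ) ⇒ μ − λ = 1/W = 1/0.127 = 7.8740
μ = λ + 1/W = 5.2 + 7.8740 = 13.0740 per hr

Final: 13.0740 /hr


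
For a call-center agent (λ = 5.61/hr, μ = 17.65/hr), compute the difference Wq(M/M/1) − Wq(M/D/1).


ρ = 5.61/17.65 = 0.3178
Wq(M/M/1) = ρ/(μ−λ) = 0.3178/12.04 = 0.02640 hr
Wq(M/D/1) = ρ/(2(μ−λ)) = 0.01320 hr
Savings = 0.02640 − 0.01320 = 0.01320 hr

Final: 0.01320 hr


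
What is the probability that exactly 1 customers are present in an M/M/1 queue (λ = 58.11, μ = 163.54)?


ρ = 58.11/163.54 = 0.3553
P_n = (1−ρ)·ρ^n = (1 − 0.3553)·0.3553^1 = 0.6447·0.355326 = 0.229069

Final: 0.229069


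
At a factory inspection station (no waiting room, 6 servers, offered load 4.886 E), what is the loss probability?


B(c,a) = (a^c/c!) / Σ_{k=0}^{c} a^k/k!
a^6/6! = 18.896801
Σ terms (k=0..6): 1.00000 + 4.88600 + 11.93650 + 19.44058 + 23.74666 + 23.20524 + 18.89680 = 103.111779
B = 18.896801/103.111779 = 0.183265

Final: 0.183265


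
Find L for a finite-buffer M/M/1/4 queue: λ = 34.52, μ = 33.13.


ρ = 34.52/33.13 = 1.0420
L = ρ[1 − (K+1)ρ^K + Kρ^(K+1)] / [(1−ρ)(1−ρ^(K+1))]
Numerator: 1.0420·(1 − 5·1.178684 + 4·1.228137) = 0.019930
Denominator: (-0.04196)·(-0.228137) = 0.009572
L = 0.019930/0.009572 = 2.0821

Final: 2.0821


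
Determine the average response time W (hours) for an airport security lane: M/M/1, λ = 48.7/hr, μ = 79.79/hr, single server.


W = 1/(μ−λ) = 1/(79.79 − 48.7) = 1/31.09 = 0.03216 hr

Final: 0.03216 hr


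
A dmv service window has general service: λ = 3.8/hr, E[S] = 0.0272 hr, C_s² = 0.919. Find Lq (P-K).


ρ = λ·E[S] = 3.8·0.0272 = 0.1034
Lq = ρ²(1+C_s²)/(2(1−ρ)) = 0.01068·(1+0.919)/(2·0.8966)
= 0.01068·1.9190/1.7933 = 0.01143

Final: 0.01143


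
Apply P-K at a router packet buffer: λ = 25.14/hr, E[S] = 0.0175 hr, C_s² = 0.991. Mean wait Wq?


ρ = λ·E[S] = 25.14·0.0175 = 0.4400
E[S²] = E[S]²(1+C_s²) = 0.0175²·(1+0.991) = 0.0006097
Wq = λ·E[S²]/(2(1−ρ)) = 25.14·0.0006097/(2·0.5600) = 0.01369 hr

Final: 0.01369 hr


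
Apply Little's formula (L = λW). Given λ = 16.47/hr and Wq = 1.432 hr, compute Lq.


Lq = λWq = 16.47·1.432 = 23.5850

Final: 23.5850


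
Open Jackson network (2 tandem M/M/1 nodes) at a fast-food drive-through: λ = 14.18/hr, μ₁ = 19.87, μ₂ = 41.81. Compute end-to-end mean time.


Each node sees arrival rate λ = 14.18/hr (tandem ⇒ throughput preserved).
W₁ = 1/(μ₁−λ) = 1/(19.87−14.18) = 0.17575 hr
W₂ = 1/(μ₂−λ) = 1/(41.81−14.18) = 0.03619 hr
W_total = W₁ + W₂ = 0.17575 + 0.03619 = 0.21194 hr

Final: 0.21194 hr


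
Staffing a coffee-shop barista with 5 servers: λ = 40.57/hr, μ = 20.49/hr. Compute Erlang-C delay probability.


a = λ/μ = 1.9800; ρ = a/5 = 0.3960
P₀ = 0.137097 (from M/M/c formula)
C(c,a) = [a^c/(c!(1−ρ))]·P₀ = [30.43093/(120·0.6040)]·0.137097
= 0.41985·0.137097 = 0.057560

Final: 0.057560


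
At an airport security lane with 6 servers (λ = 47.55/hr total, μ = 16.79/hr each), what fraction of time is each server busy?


ρ = λ/(cμ) = 47.55/(6·16.79) = 47.55/100.74 = 0.4720

Final: 0.4720


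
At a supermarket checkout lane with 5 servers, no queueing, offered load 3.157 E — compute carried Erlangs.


B(5,3.157) = 0.123639 (Erlang-B)
Carried load = a(1 − B) = 3.157·(1 − 0.123639) = 3.157·0.876361 = 2.7667 E

Final: 2.7667 Erlangs


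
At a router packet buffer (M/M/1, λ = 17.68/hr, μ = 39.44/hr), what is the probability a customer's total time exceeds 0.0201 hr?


W ~ Exponential(μ−λ) for M/M/1.
μ − λ = 39.44 − 17.68 = 21.7600
P(W > t) = e^{−(μ−λ)t} = e^{−0.4374} = 0.645729

Final: 0.645729


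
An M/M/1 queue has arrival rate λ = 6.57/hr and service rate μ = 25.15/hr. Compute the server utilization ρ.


ρ = λ/μ = 6.57/25.15 = 0.2612

Final: 0.2612


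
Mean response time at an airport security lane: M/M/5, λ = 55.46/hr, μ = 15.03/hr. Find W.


a = 3.6900; ρ = 0.7380; P₀ = 0.020262
Lq = P₀·a^c·ρ/(c!(1−ρ)²) = 1.24172
Wq = Lq/λ = 1.24172/55.46 = 0.02239 hr
W = Wq + 1/μ = 0.02239 + 0.06653 = 0.08892 hr

Final: 0.08892 hr


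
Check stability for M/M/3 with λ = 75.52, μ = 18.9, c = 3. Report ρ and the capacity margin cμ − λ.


Total capacity cμ = 3·18.9 = 56.70/hr
ρ = λ/(cμ) = 75.52/56.70 = 1.3319
Stable ⇔ ρ < 1: NO
Spare capacity = cμ − λ = 56.70 − 75.52 = -18.82/hr

Final: ρ = 1.3319; unstable; margin = -18.82/hr


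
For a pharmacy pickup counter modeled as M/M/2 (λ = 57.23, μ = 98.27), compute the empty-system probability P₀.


a = λ/μ = 57.23/98.27 = 0.5824; ρ = a/c = 0.2912
Σ_{k=0}^{1} a^k/k! (terms k=0..1) = 1.00000 + 0.58238 = 1.58238
Tail: a^2/(2!(1−ρ)) = 0.33916/(2·0.7088) = 0.23925
P₀ = 1/(1.58238 + 0.23925) = 1/1.82162 = 0.548962

Final: 0.548962


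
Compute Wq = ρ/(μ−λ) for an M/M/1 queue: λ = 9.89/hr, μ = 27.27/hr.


ρ = 9.89/27.27 = 0.3627
Wq = ρ/(μ−λ) = 0.3627/(27.27 − 9.89) = 0.3627/17.38 = 0.02087 hr

Final: 0.02087 hr


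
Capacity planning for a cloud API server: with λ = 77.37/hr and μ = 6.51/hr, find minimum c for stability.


Stability requires cμ > λ ⇔ c > λ/μ.
λ/μ = 77.37/6.51 = 11.8848
Minimum integer c = ⌊11.8848⌋ + 1 = 12
Check: 12·6.51 = 78.12 > 77.37, while 11·6.51 = 71.61 ≤ 77.37

Final: 12 servers


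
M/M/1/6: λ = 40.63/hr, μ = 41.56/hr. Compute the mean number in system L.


ρ = 40.63/41.56 = 0.9776
L = ρ[1 − (K+1)ρ^K + Kρ^(K+1)] / [(1−ρ)(1−ρ^(K+1))]
Numerator: 0.9776·(1 − 7·0.873027 + 6·0.853491) = 0.009539
Denominator: (0.02238)·(0.146509) = 0.003278
L = 0.009539/0.003278 = 2.9095

Final: 2.9095


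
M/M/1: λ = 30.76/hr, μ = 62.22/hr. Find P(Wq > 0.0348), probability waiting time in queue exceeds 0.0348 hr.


ρ = 30.76/62.22 = 0.4944
P(Wq > t) = ρ·e^{−(μ−λ)t} = 0.4944·e^{−1.0948}
= 0.4944·0.334604 = 0.165420

Final: 0.165420


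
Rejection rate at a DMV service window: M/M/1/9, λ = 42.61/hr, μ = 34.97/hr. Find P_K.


ρ = λ/μ = 42.61/34.97 = 1.2185
P_K = (1−ρ)ρ^K/(1−ρ^(K+1)) = (-0.2185·5.920292)/(1 − 7.213716)
= -1.293424/-6.213716 = 0.208156

Final: 0.208156


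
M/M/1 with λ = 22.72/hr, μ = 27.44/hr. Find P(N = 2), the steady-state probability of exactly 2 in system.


ρ = 22.72/27.44 = 0.8280
P_n = (1−ρ)·ρ^n = (1 − 0.8280)·0.8280^2 = 0.1720·0.685565 = 0.117925

Final: 0.117925


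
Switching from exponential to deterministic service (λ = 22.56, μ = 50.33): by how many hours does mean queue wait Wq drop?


ρ = 22.56/50.33 = 0.4482
Wq(M/M/1) = ρ/(μ−λ) = 0.4482/27.77 = 0.01614 hr
Wq(M/D/1) = ρ/(2(μ−λ)) = 0.008071 hr
Savings = 0.01614 − 0.008071 = 0.008071 hr

Final: 0.008071 hr


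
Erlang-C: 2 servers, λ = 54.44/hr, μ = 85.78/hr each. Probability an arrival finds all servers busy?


a = λ/μ = 0.6346; ρ = a/2 = 0.3173
P₀ = 0.518230 (from M/M/c formula)
C(c,a) = [a^c/(c!(1−ρ))]·P₀ = [0.40278/(2·0.6827)]·0.518230
= 0.29500·0.518230 = 0.152877

Final: 0.152877


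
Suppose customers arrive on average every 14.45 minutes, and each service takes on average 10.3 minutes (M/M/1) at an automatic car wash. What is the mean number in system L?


λ = 60/14.45 = 4.1522 /hr
μ = 60/10.3 = 5.8252 /hr
ρ = λ/μ = 4.1522/5.8252 = 0.7128
L = ρ/(1−ρ) = 0.7128/0.2872 = 2.4819

Final: 2.4819


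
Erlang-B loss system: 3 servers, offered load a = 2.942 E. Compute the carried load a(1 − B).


B(3,2.942) = 0.339149 (Erlang-B)
Carried load = a(1 − B) = 2.942·(1 − 0.339149) = 2.942·0.660851 = 1.9442 E

Final: 1.9442 Erlangs


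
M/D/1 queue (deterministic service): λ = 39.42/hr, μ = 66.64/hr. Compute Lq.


ρ = 39.42/66.64 = 0.5915
M/D/1: Lq = ρ²/(2(1−ρ)) = 0.3499/(2·0.4085) = 0.42833

Final: 0.42833


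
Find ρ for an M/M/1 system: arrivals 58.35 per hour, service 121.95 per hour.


ρ = λ/μ = 58.35/121.95 = 0.4785

Final: 0.4785


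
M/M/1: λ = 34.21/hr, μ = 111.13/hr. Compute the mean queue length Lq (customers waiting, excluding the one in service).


ρ = 34.21/111.13 = 0.3078
Lq = ρ²/(1−ρ) = 0.09476/0.6922 = 0.1369

Final: 0.1369


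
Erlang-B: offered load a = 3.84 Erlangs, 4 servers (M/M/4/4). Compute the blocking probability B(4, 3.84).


B(c,a) = (a^c/c!) / Σ_{k=0}^{c} a^k/k!
a^4/4! = 9.059697
Σ terms (k=0..4): 1.00000 + 3.84000 + 7.37280 + 9.43718 + 9.05970 = 30.709681
B = 9.059697/30.709681 = 0.295011

Final: 0.295011


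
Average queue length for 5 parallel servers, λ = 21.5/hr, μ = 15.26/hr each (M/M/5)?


a = λ/μ = 1.4089; ρ = a/5 = 0.2818
P₀ = 0.244132
Lq = P₀·a^c·ρ / (c!·(1−ρ)²) = 0.244132·5.55162·0.2818/(120·0.51584)
= 0.006170

Final: 0.006170


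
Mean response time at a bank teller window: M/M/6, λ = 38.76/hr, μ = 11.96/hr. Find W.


a = 3.2408; ρ = 0.5401; P₀ = 0.038111
Lq = P₀·a^c·ρ/(c!(1−ρ)²) = 0.15663
Wq = Lq/λ = 0.15663/38.76 = 0.004041 hr
W = Wq + 1/μ = 0.004041 + 0.08361 = 0.08765 hr

Final: 0.08765 hr


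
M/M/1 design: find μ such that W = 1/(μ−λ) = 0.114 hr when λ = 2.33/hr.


W = 1/(μ−λ) ⇒ μ − λ = 1/W = 1/0.114 = 8.7719
μ = λ + 1/W = 2.33 + 8.7719 = 11.1019 per hr

Final: 11.1019 /hr


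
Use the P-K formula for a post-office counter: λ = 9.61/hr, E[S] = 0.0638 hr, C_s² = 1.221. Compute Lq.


ρ = λ·E[S] = 9.61·0.0638 = 0.6131
Lq = ρ²(1+C_s²)/(2(1−ρ)) = 0.3759·(1+1.221)/(2·0.3869)
= 0.3759·2.2210/0.7738 = 1.07902

Final: 1.07902


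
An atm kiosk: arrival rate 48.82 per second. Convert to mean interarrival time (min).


Mean interarrival time = 1/λ = 1/48.82 second = 0.02048 second
In minutes: 0.02048 × 0.0166667 = 0.0003414 min

Final: 0.0003414 min


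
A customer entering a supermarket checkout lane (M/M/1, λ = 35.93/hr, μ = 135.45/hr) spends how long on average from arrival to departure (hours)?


W = 1/(μ−λ) = 1/(135.45 − 35.93) = 1/99.52 = 0.01005 hr

Final: 0.01005 hr


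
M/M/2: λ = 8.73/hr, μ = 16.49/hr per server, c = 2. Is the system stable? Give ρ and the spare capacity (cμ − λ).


Total capacity cμ = 2·16.49 = 32.98/hr
ρ = λ/(cμ) = 8.73/32.98 = 0.2647
Stable ⇔ ρ < 1: YES
Spare capacity = cμ − λ = 32.98 − 8.73 = 24.25/hr

Final: ρ = 0.2647; stable; margin = 24.25/hr


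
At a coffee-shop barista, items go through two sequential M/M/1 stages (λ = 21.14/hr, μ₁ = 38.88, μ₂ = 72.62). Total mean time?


Each node sees arrival rate λ = 21.14/hr (tandem ⇒ throughput preserved).
W₁ = 1/(μ₁−λ) = 1/(38.88−21.14) = 0.05637 hr
W₂ = 1/(μ₂−λ) = 1/(72.62−21.14) = 0.01943 hr
W_total = W₁ + W₂ = 0.05637 + 0.01943 = 0.07579 hr

Final: 0.07579 hr


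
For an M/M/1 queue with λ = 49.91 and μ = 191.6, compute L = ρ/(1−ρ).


ρ = λ/μ = 49.91/191.6 = 0.2605
L = ρ/(1−ρ) = 0.2605/(1 − 0.2605) = 0.2605/0.7395 = 0.3522

Final: 0.3522


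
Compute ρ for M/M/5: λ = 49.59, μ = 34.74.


ρ = λ/(cμ) = 49.59/(5·34.74) = 49.59/173.70 = 0.2855

Final: 0.2855


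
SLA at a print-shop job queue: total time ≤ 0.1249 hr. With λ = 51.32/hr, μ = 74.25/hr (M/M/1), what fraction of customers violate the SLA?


W ~ Exponential(μ−λ) for M/M/1.
μ − λ = 74.25 − 51.32 = 22.9300
P(W > t) = e^{−(μ−λ)t} = e^{−2.8640} = 0.057043

Final: 0.057043


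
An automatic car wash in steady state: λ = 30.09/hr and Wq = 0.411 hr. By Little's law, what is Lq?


Lq = λWq = 30.09·0.411 = 12.3670

Final: 12.3670


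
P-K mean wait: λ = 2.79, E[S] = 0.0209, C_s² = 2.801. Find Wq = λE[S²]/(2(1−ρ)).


ρ = λ·E[S] = 2.79·0.0209 = 0.05831
E[S²] = E[S]²(1+C_s²) = 0.0209²·(1+2.801) = 0.001660
Wq = λ·E[S²]/(2(1−ρ)) = 2.79·0.001660/(2·0.9417) = 0.002460 hr

Final: 0.002460 hr


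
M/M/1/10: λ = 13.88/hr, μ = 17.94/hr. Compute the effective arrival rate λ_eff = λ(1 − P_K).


ρ = 0.7737; P_K = (1−ρ)ρ^10/(1−ρ^11) = 0.018493
λ_eff = λ(1 − P_K) = 13.88·(1 − 0.018493) = 13.88·0.981507 = 13.6233 /hr

Final: 13.6233 /hr


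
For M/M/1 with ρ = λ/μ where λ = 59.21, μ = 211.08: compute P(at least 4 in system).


ρ = 59.21/211.08 = 0.2805
P(N ≥ n) = ρ^n = 0.2805^4 = 0.006191

Final: 0.006191


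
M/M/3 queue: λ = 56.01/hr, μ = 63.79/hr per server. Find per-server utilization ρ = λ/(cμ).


ρ = λ/(cμ) = 56.01/(3·63.79) = 56.01/191.37 = 0.2927

Final: 0.2927


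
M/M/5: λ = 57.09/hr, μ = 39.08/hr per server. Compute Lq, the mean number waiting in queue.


a = λ/μ = 1.4608; ρ = a/5 = 0.2922
P₀ = 0.231719
Lq = P₀·a^c·ρ / (c!·(1−ρ)²) = 0.231719·6.65315·0.2922/(120·0.50102)
= 0.007492

Final: 0.007492


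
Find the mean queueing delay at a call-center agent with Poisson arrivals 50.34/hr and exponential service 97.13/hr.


ρ = 50.34/97.13 = 0.5183
Wq = ρ/(μ−λ) = 0.5183/(97.13 − 50.34) = 0.5183/46.79 = 0.01108 hr

Final: 0.01108 hr


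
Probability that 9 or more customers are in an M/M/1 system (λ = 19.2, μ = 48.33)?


ρ = 19.2/48.33 = 0.3973
P(N ≥ n) = ρ^n = 0.3973^9 = 0.0002465

Final: 0.0002465


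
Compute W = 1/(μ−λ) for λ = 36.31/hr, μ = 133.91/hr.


W = 1/(μ−λ) = 1/(133.91 − 36.31) = 1/97.60 = 0.01025 hr

Final: 0.01025 hr


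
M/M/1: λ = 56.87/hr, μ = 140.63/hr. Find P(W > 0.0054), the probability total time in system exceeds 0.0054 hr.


W ~ Exponential(μ−λ) for M/M/1.
μ − λ = 140.63 − 56.87 = 83.7600
P(W > t) = e^{−(μ−λ)t} = e^{−0.4523} = 0.636161

Final: 0.636161


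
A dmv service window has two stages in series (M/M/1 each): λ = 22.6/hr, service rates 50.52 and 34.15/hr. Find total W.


Each node sees arrival rate λ = 22.6/hr (tandem ⇒ throughput preserved).
W₁ = 1/(μ₁−λ) = 1/(50.52−22.6) = 0.03582 hr
W₂ = 1/(μ₂−λ) = 1/(34.15−22.6) = 0.08658 hr
W_total = W₁ + W₂ = 0.03582 + 0.08658 = 0.12240 hr

Final: 0.12240 hr


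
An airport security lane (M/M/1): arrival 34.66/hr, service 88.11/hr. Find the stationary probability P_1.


ρ = 34.66/88.11 = 0.3934
P_n = (1−ρ)·ρ^n = (1 − 0.3934)·0.3934^1 = 0.6066·0.393372 = 0.238630

Final: 0.238630


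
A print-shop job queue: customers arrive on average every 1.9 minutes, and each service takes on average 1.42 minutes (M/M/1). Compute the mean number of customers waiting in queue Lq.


λ = 60/1.9 = 31.5789 /hr
μ = 60/1.42 = 42.2535 /hr
ρ = λ/μ = 31.5789/42.2535 = 0.7474
Lq = ρ²/(1−ρ) = 0.5586/0.2526 = 2.2110

Final: 2.2110


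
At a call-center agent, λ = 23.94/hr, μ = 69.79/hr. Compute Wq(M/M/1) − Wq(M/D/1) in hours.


ρ = 23.94/69.79 = 0.3430
Wq(M/M/1) = ρ/(μ−λ) = 0.3430/45.85 = 0.007482 hr
Wq(M/D/1) = ρ/(2(μ−λ)) = 0.003741 hr
Savings = 0.007482 − 0.003741 = 0.003741 hr

Final: 0.003741 hr


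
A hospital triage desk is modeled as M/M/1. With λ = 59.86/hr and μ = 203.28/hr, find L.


ρ = λ/μ = 59.86/203.28 = 0.2945
L = ρ/(1−ρ) = 0.2945/(1 − 0.2945) = 0.2945/0.7055 = 0.4174

Final: 0.4174


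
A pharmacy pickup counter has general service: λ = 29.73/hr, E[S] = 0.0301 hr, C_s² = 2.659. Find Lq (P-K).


ρ = λ·E[S] = 29.73·0.0301 = 0.8949
Lq = ρ²(1+C_s²)/(2(1−ρ)) = 0.8008·(1+2.659)/(2·0.1051)
= 0.8008·3.6590/0.2103 = 13.93609

Final: 13.93609


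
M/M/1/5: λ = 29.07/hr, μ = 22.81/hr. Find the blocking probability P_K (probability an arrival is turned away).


ρ = λ/μ = 29.07/22.81 = 1.2744
P_K = (1−ρ)ρ^K/(1−ρ^(K+1)) = (-0.2744·3.362008)/(1 − 4.284681)
= -0.922673/-3.284681 = 0.280902

Final: 0.280902


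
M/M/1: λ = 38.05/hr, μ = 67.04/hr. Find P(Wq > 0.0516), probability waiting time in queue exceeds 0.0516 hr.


ρ = 38.05/67.04 = 0.5676
P(Wq > t) = ρ·e^{−(μ−λ)t} = 0.5676·e^{−1.4959}
= 0.5676·0.224050 = 0.127165

Final: 0.127165


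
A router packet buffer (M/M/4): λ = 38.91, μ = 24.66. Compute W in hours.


a = 1.5779; ρ = 0.3945; P₀ = 0.203919
Lq = P₀·a^c·ρ/(c!(1−ρ)²) = 0.05666
Wq = Lq/λ = 0.05666/38.91 = 0.001456 hr
W = Wq + 1/μ = 0.001456 + 0.04055 = 0.04201 hr

Final: 0.04201 hr


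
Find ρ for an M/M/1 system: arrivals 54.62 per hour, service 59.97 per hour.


ρ = λ/μ = 54.62/59.97 = 0.9108

Final: 0.9108


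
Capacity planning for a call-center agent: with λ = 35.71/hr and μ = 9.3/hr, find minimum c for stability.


Stability requires cμ > λ ⇔ c > λ/μ.
λ/μ = 35.71/9.3 = 3.8398
Minimum integer c = ⌊3.8398⌋ + 1 = 4
Check: 4·9.3 = 37.20 > 35.71, while 3·9.3 = 27.90 ≤ 35.71

Final: 4 servers


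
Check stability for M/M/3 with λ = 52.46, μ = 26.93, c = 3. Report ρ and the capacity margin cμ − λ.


Total capacity cμ = 3·26.93 = 80.79/hr
ρ = λ/(cμ) = 52.46/80.79 = 0.6493
Stable ⇔ ρ < 1: YES
Spare capacity = cμ − λ = 80.79 − 52.46 = 28.33/hr

Final: ρ = 0.6493; stable; margin = 28.33/hr


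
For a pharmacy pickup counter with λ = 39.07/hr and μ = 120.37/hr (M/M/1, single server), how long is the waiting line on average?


ρ = 39.07/120.37 = 0.3246
Lq = ρ²/(1−ρ) = 0.1054/0.6754 = 0.1560

Final: 0.1560


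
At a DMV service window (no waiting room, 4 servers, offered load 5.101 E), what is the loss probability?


B(c,a) = (a^c/c!) / Σ_{k=0}^{c} a^k/k!
a^4/4! = 28.210453
Σ terms (k=0..4): 1.00000 + 5.10100 + 13.01010 + 22.12151 + 28.21045 = 69.443061
B = 28.210453/69.443061 = 0.406239

Final: 0.406239


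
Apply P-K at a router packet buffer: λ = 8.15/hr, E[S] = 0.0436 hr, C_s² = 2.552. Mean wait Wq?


ρ = λ·E[S] = 8.15·0.0436 = 0.3553
E[S²] = E[S]²(1+C_s²) = 0.0436²·(1+2.552) = 0.006752
Wq = λ·E[S²]/(2(1−ρ)) = 8.15·0.006752/(2·0.6447) = 0.04268 hr

Final: 0.04268 hr


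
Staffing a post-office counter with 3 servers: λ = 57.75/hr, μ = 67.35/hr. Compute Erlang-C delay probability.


a = λ/μ = 0.8575; ρ = a/3 = 0.2858
P₀ = 0.421549 (from M/M/c formula)
C(c,a) = [a^c/(c!(1−ρ))]·P₀ = [0.63044/(6·0.7142)]·0.421549
= 0.14712·0.421549 = 0.062020

Final: 0.062020


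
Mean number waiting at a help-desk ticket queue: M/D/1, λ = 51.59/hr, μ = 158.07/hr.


ρ = 51.59/158.07 = 0.3264
M/D/1: Lq = ρ²/(2(1−ρ)) = 0.1065/(2·0.6736) = 0.07906

Final: 0.07906


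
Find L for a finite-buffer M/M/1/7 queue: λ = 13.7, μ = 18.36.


ρ = 13.7/18.36 = 0.7462
L = ρ[1 − (K+1)ρ^K + Kρ^(K+1)] / [(1−ρ)(1−ρ^(K+1))]
Numerator: 0.7462·(1 − 8·0.128806 + 7·0.096113) = 0.479311
Denominator: (0.2538)·(0.903887) = 0.229418
L = 0.479311/0.229418 = 2.0892

Final: 2.0892


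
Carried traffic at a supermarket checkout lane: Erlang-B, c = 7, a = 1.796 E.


B(7,1.796) = 0.001986 (Erlang-B)
Carried load = a(1 − B) = 1.796·(1 − 0.001986) = 1.796·0.998014 = 1.7924 E

Final: 1.7924 Erlangs


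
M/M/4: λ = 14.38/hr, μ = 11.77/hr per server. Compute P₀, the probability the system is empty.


a = λ/μ = 14.38/11.77 = 1.2218; ρ = a/c = 0.3054
Σ_{k=0}^{3} a^k/k! (terms k=0..3) = 1.00000 + 1.22175 + 0.74634 + 0.30395 = 3.27203
Tail: a^4/(4!(1−ρ)) = 2.22807/(24·0.6946) = 0.13366
P₀ = 1/(3.27203 + 0.13366) = 1/3.40569 = 0.293626

Final: 0.293626


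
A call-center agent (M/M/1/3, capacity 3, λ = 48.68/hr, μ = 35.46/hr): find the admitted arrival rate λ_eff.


ρ = 1.3728; P_K = (1−ρ)ρ^3/(1−ρ^4) = 0.377993
λ_eff = λ(1 − P_K) = 48.68·(1 − 0.377993) = 48.68·0.622007 = 30.2793 /hr

Final: 30.2793 /hr


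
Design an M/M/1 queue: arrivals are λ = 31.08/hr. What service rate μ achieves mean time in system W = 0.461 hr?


W = 1/(μ−λ) ⇒ μ − λ = 1/W = 1/0.461 = 2.1692
μ = λ + 1/W = 31.08 + 2.1692 = 33.2492 per hr

Final: 33.2492 /hr


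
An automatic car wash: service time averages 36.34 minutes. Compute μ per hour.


μ = 1/(service time) in consistent units.
1 hour = 60 min, so μ = 60/36.34 = 1.6511 per hour

Final: 1.6511 /hr


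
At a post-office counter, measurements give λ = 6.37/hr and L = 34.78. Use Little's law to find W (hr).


W = L/λ = 34.78/6.37 = 5.4600 hr

Final: 5.4600 hr


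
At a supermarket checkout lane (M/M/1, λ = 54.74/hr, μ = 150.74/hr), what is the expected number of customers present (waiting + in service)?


ρ = λ/μ = 54.74/150.74 = 0.3631
L = ρ/(1−ρ) = 0.3631/(1 − 0.3631) = 0.3631/0.6369 = 0.5702

Final: 0.5702


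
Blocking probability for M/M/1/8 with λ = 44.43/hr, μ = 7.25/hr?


ρ = λ/μ = 44.43/7.25 = 6.1283
P_K = (1−ρ)ρ^K/(1−ρ^(K+1)) = (-5.1283·1989328.265418)/(1 − 12191152.390693)
= -10201824.125275/-12191151.390693 = 0.836822

Final: 0.836822


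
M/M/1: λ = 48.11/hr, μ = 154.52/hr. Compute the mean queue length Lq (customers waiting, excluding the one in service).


ρ = 48.11/154.52 = 0.3114
Lq = ρ²/(1−ρ) = 0.09694/0.6886 = 0.1408

Final: 0.1408


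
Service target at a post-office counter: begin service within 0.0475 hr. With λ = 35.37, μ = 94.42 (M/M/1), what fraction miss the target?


ρ = 35.37/94.42 = 0.3746
P(Wq > t) = ρ·e^{−(μ−λ)t} = 0.3746·e^{−2.8049}
= 0.3746·0.060514 = 0.022669

Final: 0.022669


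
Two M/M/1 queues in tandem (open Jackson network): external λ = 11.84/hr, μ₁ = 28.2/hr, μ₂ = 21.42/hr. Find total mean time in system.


Each node sees arrival rate λ = 11.84/hr (tandem ⇒ throughput preserved).
W₁ = 1/(μ₁−λ) = 1/(28.2−11.84) = 0.06112 hr
W₂ = 1/(μ₂−λ) = 1/(21.42−11.84) = 0.10438 hr
W_total = W₁ + W₂ = 0.06112 + 0.10438 = 0.16551 hr

Final: 0.16551 hr


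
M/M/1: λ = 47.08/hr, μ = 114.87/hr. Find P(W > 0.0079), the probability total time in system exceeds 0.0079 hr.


W ~ Exponential(μ−λ) for M/M/1.
μ − λ = 114.87 − 47.08 = 67.7900
P(W > t) = e^{−(μ−λ)t} = e^{−0.5355} = 0.585353

Final: 0.585353


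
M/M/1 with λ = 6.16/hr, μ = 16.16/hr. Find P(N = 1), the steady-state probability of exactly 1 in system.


ρ = 6.16/16.16 = 0.3812
P_n = (1−ρ)·ρ^n = (1 − 0.3812)·0.3812^1 = 0.6188·0.381188 = 0.235884

Final: 0.235884


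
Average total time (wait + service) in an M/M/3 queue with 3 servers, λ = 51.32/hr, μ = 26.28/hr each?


a = 1.9528; ρ = 0.6509; P₀ = 0.118831
Lq = P₀·a^c·ρ/(c!(1−ρ)²) = 0.78795
Wq = Lq/λ = 0.78795/51.32 = 0.01535 hr
W = Wq + 1/μ = 0.01535 + 0.03805 = 0.05341 hr

Final: 0.05341 hr


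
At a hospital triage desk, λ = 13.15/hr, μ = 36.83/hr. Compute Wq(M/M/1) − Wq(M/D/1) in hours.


ρ = 13.15/36.83 = 0.3570
Wq(M/M/1) = ρ/(μ−λ) = 0.3570/23.68 = 0.01508 hr
Wq(M/D/1) = ρ/(2(μ−λ)) = 0.007539 hr
Savings = 0.01508 − 0.007539 = 0.007539 hr

Final: 0.007539 hr


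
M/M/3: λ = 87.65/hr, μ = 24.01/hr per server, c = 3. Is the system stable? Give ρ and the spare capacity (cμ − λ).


Total capacity cμ = 3·24.01 = 72.03/hr
ρ = λ/(cμ) = 87.65/72.03 = 1.2169
Stable ⇔ ρ < 1: NO
Spare capacity = cμ − λ = 72.03 − 87.65 = -15.62/hr

Final: ρ = 1.2169; unstable; margin = -15.62/hr


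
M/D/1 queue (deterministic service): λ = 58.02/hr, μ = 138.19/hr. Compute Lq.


ρ = 58.02/138.19 = 0.4199
M/D/1: Lq = ρ²/(2(1−ρ)) = 0.1763/(2·0.5801) = 0.15193

Final: 0.15193


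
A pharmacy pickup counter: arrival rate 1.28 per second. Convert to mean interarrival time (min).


Mean interarrival time = 1/λ = 1/1.28 second = 0.78125 second
In minutes: 0.78125 × 0.0166667 = 0.01302 min

Final: 0.01302 min


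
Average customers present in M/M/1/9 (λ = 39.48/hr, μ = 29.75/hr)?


ρ = 39.48/29.75 = 1.3271
L = ρ[1 − (K+1)ρ^K + Kρ^(K+1)] / [(1−ρ)(1−ρ^(K+1))]
Numerator: 1.3271·(1 − 10·12.764728 + 9·16.939545) = 34.249563
Denominator: (-0.3271)·(-15.939545) = 5.213169
L = 34.249563/5.213169 = 6.5698

Final: 6.5698


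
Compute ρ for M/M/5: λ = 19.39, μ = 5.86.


ρ = λ/(cμ) = 19.39/(5·5.86) = 19.39/29.30 = 0.6618

Final: 0.6618


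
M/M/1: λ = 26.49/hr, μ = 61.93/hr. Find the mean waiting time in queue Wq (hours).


ρ = 26.49/61.93 = 0.4277
Wq = ρ/(μ−λ) = 0.4277/(61.93 − 26.49) = 0.4277/35.44 = 0.01207 hr

Final: 0.01207 hr


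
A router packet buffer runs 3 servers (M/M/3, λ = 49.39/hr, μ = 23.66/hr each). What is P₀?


a = λ/μ = 49.39/23.66 = 2.0875; ρ = a/c = 0.6958
Σ_{k=0}^{2} a^k/k! (terms k=0..2) = 1.00000 + 2.08749 + 2.17881 = 5.26630
Tail: a^3/(3!(1−ρ)) = 9.09647/(6·0.3042) = 4.98431
P₀ = 1/(5.26630 + 4.98431) = 1/10.25060 = 0.097555

Final: 0.097555


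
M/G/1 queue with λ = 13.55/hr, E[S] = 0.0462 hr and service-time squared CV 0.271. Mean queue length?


ρ = λ·E[S] = 13.55·0.0462 = 0.6260
Lq = ρ²(1+C_s²)/(2(1−ρ)) = 0.3919·(1+0.271)/(2·0.3740)
= 0.3919·1.2710/0.7480 = 0.66591

Final: 0.66591


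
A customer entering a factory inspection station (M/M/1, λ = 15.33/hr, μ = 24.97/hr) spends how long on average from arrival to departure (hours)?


W = 1/(μ−λ) = 1/(24.97 − 15.33) = 1/9.64 = 0.1037 hr

Final: 0.1037 hr


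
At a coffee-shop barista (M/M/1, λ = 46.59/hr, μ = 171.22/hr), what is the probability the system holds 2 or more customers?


ρ = 46.59/171.22 = 0.2721
P(N ≥ n) = ρ^n = 0.2721^2 = 0.074042

Final: 0.074042


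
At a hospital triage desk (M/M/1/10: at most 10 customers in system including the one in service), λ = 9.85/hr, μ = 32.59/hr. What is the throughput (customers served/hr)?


ρ = 0.3022; P_K = (1−ρ)ρ^10/(1−ρ^11) = 0.000004438
λ_eff = λ(1 − P_K) = 9.85·(1 − 0.000004438) = 9.85·0.999996 = 9.8500 /hr

Final: 9.8500 /hr


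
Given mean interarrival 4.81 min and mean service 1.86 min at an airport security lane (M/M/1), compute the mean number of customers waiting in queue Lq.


λ = 60/4.81 = 12.4740 /hr
μ = 60/1.86 = 32.2581 /hr
ρ = λ/μ = 12.4740/32.2581 = 0.3867
Lq = ρ²/(1−ρ) = 0.1495/0.6133 = 0.2438

Final: 0.2438


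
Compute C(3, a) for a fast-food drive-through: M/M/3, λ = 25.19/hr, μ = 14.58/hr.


a = λ/μ = 1.7277; ρ = a/3 = 0.5759
P₀ = 0.160079 (from M/M/c formula)
C(c,a) = [a^c/(c!(1−ρ))]·P₀ = [5.15718/(6·0.4241)]·0.160079
= 2.02673·0.160079 = 0.324436

Final: 0.324436


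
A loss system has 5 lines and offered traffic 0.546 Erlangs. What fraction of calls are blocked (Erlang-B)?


B(c,a) = (a^c/c!) / Σ_{k=0}^{c} a^k/k!
a^5/5! = 0.0004044
Σ terms (k=0..5): 1.00000 + 0.54600 + 0.14906 + 0.02713 + 0.003703 + 0.0004044 = 1.726294
B = 0.0004044/1.726294 = 0.0002342

Final: 0.0002342


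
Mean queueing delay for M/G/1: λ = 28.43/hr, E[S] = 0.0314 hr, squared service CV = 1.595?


ρ = λ·E[S] = 28.43·0.0314 = 0.8927
E[S²] = E[S]²(1+C_s²) = 0.0314²·(1+1.595) = 0.002559
Wq = λ·E[S²]/(2(1−ρ)) = 28.43·0.002559/(2·0.1073) = 0.33896 hr

Final: 0.33896 hr


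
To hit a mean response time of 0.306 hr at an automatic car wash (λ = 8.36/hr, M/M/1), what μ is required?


W = 1/(μ−λ) ⇒ μ − λ = 1/W = 1/0.306 = 3.2680
μ = λ + 1/W = 8.36 + 3.2680 = 11.6280 per hr

Final: 11.6280 /hr


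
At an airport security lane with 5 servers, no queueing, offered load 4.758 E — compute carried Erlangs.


B(5,4.758) = 0.264922 (Erlang-B)
Carried load = a(1 − B) = 4.758·(1 − 0.264922) = 4.758·0.735078 = 3.4975 E

Final: 3.4975 Erlangs


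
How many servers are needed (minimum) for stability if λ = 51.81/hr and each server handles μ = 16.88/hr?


Stability requires cμ > λ ⇔ c > λ/μ.
λ/μ = 51.81/16.88 = 3.0693
Minimum integer c = ⌊3.0693⌋ + 1 = 4
Check: 4·16.88 = 67.52 > 51.81, while 3·16.88 = 50.64 ≤ 51.81

Final: 4 servers


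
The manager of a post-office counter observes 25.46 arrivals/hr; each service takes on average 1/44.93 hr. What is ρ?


ρ = λ/μ = 25.46/44.93 = 0.5667

Final: 0.5667


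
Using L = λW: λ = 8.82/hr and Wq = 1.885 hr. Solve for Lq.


Lq = λWq = 8.82·1.885 = 16.6257

Final: 16.6257


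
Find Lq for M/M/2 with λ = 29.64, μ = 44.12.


a = λ/μ = 0.6718; ρ = a/2 = 0.3359
P₀ = 0.497116
Lq = P₀·a^c·ρ / (c!·(1−ρ)²) = 0.497116·0.45132·0.3359/(2·0.44103)
= 0.08544

Final: 0.08544


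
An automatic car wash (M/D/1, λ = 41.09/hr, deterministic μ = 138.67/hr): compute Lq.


ρ = 41.09/138.67 = 0.2963
M/D/1: Lq = ρ²/(2(1−ρ)) = 0.08780/(2·0.7037) = 0.06239

Final: 0.06239


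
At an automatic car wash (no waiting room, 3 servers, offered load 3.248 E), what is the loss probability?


B(c,a) = (a^c/c!) / Σ_{k=0}^{c} a^k/k!
a^3/3! = 5.710798
Σ terms (k=0..3): 1.00000 + 3.24800 + 5.27475 + 5.71080 = 15.233550
B = 5.710798/15.233550 = 0.374883

Final: 0.374883


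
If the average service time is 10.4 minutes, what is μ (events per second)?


μ = 1/(service time) in consistent units.
1 second = 0.0166667 min, so μ = 0.0166667/10.4 = 0.001603 per second

Final: 0.001603 /sec


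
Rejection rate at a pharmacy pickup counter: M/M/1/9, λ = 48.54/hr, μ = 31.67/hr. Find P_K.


ρ = λ/μ = 48.54/31.67 = 1.5327
P_K = (1−ρ)ρ^K/(1−ρ^(K+1)) = (-0.5327·46.672964)/(1 − 71.534754)
= -24.861790/-70.534754 = 0.352476

Final: 0.352476
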